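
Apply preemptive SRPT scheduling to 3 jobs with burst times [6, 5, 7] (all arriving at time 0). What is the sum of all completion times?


Since all jobs arrive at t=0, SRPT equals SPT ordering.
SPT order: [5, 6, 7]
Completion times:
  Job 1: p=5, C=5
  Job 2: p=6, C=11
  Job 3: p=7, C=18
Total completion time = 5 + 11 + 18 = 34

34


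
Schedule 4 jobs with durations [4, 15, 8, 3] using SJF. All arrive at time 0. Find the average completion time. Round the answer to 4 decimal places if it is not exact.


SJF order (ascending): [3, 4, 8, 15]
Completion times:
  Job 1: burst=3, C=3
  Job 2: burst=4, C=7
  Job 3: burst=8, C=15
  Job 4: burst=15, C=30
Average completion = 55/4 = 13.75

13.75


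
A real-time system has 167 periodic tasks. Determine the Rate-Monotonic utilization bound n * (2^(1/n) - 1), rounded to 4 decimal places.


Compute 2^(1/167) = 1.0041592075
Subtract 1: 1.0041592075 - 1 = 0.0041592075
Multiply by n: 167 * 0.0041592075 = 0.6945876525
Round to 4 dp: 0.6946

0.6946


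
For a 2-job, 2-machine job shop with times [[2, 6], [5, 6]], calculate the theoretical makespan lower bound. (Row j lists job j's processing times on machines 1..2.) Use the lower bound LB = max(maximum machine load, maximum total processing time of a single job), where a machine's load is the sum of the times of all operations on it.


Machine loads:
  Machine 1: 2 + 5 = 7
  Machine 2: 6 + 6 = 12
Max machine load = 12
Job totals:
  Job 1: 8
  Job 2: 11
Max job total = 11
Lower bound = max(12, 11) = 12

12


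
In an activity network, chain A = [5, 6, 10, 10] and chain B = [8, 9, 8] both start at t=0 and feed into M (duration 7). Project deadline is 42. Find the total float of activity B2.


Forward pass: ES(B2) = sum of predecessors on chain B = 8
EF = ES + duration = 8 + 9 = 17
Backward pass: LF(M) = deadline = 42; LS(M) = 42 - 7 = 35
LF(B2) = LS(M) - sum(successors on chain B) = 35 - 8 = 27
LS = LF - duration = 27 - 9 = 18
Total float = LS - ES = 18 - 8 = 10

10


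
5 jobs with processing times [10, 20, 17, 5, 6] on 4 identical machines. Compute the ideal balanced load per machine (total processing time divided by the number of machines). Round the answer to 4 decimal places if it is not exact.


Total processing time = 10 + 20 + 17 + 5 + 6 = 58
Number of machines = 4
Ideal balanced load = 58 / 4 = 14.5

14.5


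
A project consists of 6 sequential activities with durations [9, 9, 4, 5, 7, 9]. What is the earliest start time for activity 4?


Activity 4 starts after activities 1 through 3 complete.
Predecessor durations: [9, 9, 4]
ES = 9 + 9 + 4 = 22

22


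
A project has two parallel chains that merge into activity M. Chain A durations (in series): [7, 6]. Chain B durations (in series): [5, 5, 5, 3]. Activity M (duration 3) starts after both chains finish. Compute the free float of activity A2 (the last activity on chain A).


ES(A2) = sum of predecessors on chain A = 7
EF(A2) = ES + duration = 7 + 6 = 13
Successor of A2 is M. ES(M) = max(sum(A), sum(B)) = max(13, 18) = 18
Free float = ES(successor) - EF(current) = 18 - 13 = 5

5


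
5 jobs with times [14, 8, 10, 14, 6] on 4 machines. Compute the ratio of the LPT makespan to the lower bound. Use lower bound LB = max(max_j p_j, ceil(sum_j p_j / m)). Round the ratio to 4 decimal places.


LPT order: [14, 14, 10, 8, 6]
Machine loads after assignment: [14, 14, 10, 14]
LPT makespan = 14
Lower bound = max(max_job, ceil(total/4)) = max(14, 13) = 14
Ratio = 14 / 14 = 1.0

1.0


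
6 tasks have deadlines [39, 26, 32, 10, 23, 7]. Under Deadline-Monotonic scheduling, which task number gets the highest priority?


Sort tasks by relative deadline (ascending):
  Task 6: deadline = 7
  Task 4: deadline = 10
  Task 5: deadline = 23
  Task 2: deadline = 26
  Task 3: deadline = 32
  Task 1: deadline = 39
Priority order (highest first): [6, 4, 5, 2, 3, 1]
Highest priority task = 6

6


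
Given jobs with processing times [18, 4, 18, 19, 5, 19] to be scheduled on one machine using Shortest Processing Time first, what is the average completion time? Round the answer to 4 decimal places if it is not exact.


Sort jobs by processing time (SPT order): [4, 5, 18, 18, 19, 19]
Compute completion times sequentially:
  Job 1: processing = 4, completes at 4
  Job 2: processing = 5, completes at 9
  Job 3: processing = 18, completes at 27
  Job 4: processing = 18, completes at 45
  Job 5: processing = 19, completes at 64
  Job 6: processing = 19, completes at 83
Sum of completion times = 232
Average completion time = 232/6 = 38.6667

38.6667


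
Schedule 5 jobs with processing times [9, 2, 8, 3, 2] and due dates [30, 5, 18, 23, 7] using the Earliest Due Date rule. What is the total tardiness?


Sort by due date (EDD order): [(2, 5), (2, 7), (8, 18), (3, 23), (9, 30)]
Compute completion times and tardiness:
  Job 1: p=2, d=5, C=2, tardiness=max(0,2-5)=0
  Job 2: p=2, d=7, C=4, tardiness=max(0,4-7)=0
  Job 3: p=8, d=18, C=12, tardiness=max(0,12-18)=0
  Job 4: p=3, d=23, C=15, tardiness=max(0,15-23)=0
  Job 5: p=9, d=30, C=24, tardiness=max(0,24-30)=0
Total tardiness = 0

0


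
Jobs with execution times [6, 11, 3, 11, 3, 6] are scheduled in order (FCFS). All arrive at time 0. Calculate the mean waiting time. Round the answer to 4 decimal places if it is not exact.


FCFS order (as given): [6, 11, 3, 11, 3, 6]
Waiting times:
  Job 1: wait = 0
  Job 2: wait = 6
  Job 3: wait = 17
  Job 4: wait = 20
  Job 5: wait = 31
  Job 6: wait = 34
Sum of waiting times = 108
Average waiting time = 108/6 = 18.0

18.0


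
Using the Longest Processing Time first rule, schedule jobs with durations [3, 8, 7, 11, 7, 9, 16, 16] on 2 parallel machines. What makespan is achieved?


Sort jobs in decreasing order (LPT): [16, 16, 11, 9, 8, 7, 7, 3]
Assign each job to the least loaded machine:
  Machine 1: jobs [16, 11, 7, 3], load = 37
  Machine 2: jobs [16, 9, 8, 7], load = 40
Makespan = max load = 40

40


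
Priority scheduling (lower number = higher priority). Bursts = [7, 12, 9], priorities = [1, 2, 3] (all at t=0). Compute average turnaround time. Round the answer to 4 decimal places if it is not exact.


Sort by priority (ascending = highest first):
Order: [(1, 7), (2, 12), (3, 9)]
Completion times:
  Priority 1, burst=7, C=7
  Priority 2, burst=12, C=19
  Priority 3, burst=9, C=28
Average turnaround = 54/3 = 18.0

18.0


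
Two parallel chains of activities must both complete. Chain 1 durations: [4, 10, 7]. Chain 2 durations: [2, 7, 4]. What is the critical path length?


Path A total = 4 + 10 + 7 = 21
Path B total = 2 + 7 + 4 = 13
Critical path = longest path = max(21, 13) = 21

21


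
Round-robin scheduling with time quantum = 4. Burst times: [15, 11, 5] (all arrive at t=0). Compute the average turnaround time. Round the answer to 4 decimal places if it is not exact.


Time quantum = 4
Execution trace:
  J1 runs 4 units, time = 4
  J2 runs 4 units, time = 8
  J3 runs 4 units, time = 12
  J1 runs 4 units, time = 16
  J2 runs 4 units, time = 20
  J3 runs 1 units, time = 21
  J1 runs 4 units, time = 25
  J2 runs 3 units, time = 28
  J1 runs 3 units, time = 31
Finish times: [31, 28, 21]
Average turnaround = 80/3 = 26.6667

26.6667


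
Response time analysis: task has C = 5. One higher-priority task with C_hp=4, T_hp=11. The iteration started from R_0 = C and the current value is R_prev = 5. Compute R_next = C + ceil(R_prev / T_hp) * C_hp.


R_next = C + ceil(R_prev / T_hp) * C_hp
ceil(5 / 11) = ceil(0.4545) = 1
Interference = 1 * 4 = 4
R_next = 5 + 4 = 9

9


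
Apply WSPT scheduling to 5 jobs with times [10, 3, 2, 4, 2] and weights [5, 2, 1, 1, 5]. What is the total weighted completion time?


Compute p/w ratios and sort ascending (WSPT): [(2, 5), (3, 2), (10, 5), (2, 1), (4, 1)]
Compute weighted completion times:
  Job (p=2,w=5): C=2, w*C=5*2=10
  Job (p=3,w=2): C=5, w*C=2*5=10
  Job (p=10,w=5): C=15, w*C=5*15=75
  Job (p=2,w=1): C=17, w*C=1*17=17
  Job (p=4,w=1): C=21, w*C=1*21=21
Total weighted completion time = 133

133


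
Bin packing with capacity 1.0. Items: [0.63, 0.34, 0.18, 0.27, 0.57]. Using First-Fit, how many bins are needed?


Place items sequentially using First-Fit:
  Item 0.63 -> new Bin 1
  Item 0.34 -> Bin 1 (now 0.97)
  Item 0.18 -> new Bin 2
  Item 0.27 -> Bin 2 (now 0.45)
  Item 0.57 -> new Bin 3
Total bins used = 3

3


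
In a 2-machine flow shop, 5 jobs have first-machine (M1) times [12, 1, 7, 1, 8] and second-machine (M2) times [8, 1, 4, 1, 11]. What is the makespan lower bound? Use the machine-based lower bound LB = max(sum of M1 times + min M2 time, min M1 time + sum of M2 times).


LB1 = sum(M1 times) + min(M2 times) = 29 + 1 = 30
LB2 = min(M1 times) + sum(M2 times) = 1 + 25 = 26
Lower bound = max(LB1, LB2) = max(30, 26) = 30

30


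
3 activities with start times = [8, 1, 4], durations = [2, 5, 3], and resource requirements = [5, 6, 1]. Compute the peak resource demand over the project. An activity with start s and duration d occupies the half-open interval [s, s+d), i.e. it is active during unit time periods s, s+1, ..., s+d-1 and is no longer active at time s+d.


Each activity i is active on [start_i, start_i + duration_i).
Compute total resource usage per time slot:
  t=0: active resources = [], total = 0
  t=1: active resources = [6], total = 6
  t=2: active resources = [6], total = 6
  t=3: active resources = [6], total = 6
  t=4: active resources = [6, 1], total = 7
  t=5: active resources = [6, 1], total = 7
  t=6: active resources = [1], total = 1
  t=7: active resources = [], total = 0
  t=8: active resources = [5], total = 5
  t=9: active resources = [5], total = 5
Peak resource demand = 7

7


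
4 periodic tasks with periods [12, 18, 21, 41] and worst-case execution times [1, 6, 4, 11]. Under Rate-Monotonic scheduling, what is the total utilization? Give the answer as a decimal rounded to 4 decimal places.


Compute individual utilizations (exact fractions):
  Task 1: C/T = 1/12 (approx. 0.0833)
  Task 2: C/T = 6/18 = 1/3 (approx. 0.3333)
  Task 3: C/T = 4/21 (approx. 0.1905)
  Task 4: C/T = 11/41 (approx. 0.2683)
Total utilization U = 1/12 + 1/3 + 4/21 + 11/41 = 1005/1148
Rounded to 4 decimal places: U = 0.8754
RM (Liu & Layland) bound for 4 tasks = 0.756828; compare with U = 1005/1148 (approx. 0.875436)
bound < U <= 1, so the RM sufficient condition is not met (inconclusive; an exact test such as response-time analysis is needed).

0.8754


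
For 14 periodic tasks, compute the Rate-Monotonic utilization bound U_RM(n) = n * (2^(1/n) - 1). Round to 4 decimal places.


Compute 2^(1/14) = 1.0507566387
Subtract 1: 1.0507566387 - 1 = 0.0507566387
Multiply by n: 14 * 0.0507566387 = 0.7105929418
Round to 4 dp: 0.7106

0.7106


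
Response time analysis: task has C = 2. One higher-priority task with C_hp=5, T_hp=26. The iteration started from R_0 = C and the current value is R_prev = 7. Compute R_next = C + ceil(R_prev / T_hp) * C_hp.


R_next = C + ceil(R_prev / T_hp) * C_hp
ceil(7 / 26) = ceil(0.2692) = 1
Interference = 1 * 5 = 5
R_next = 2 + 5 = 7
R_next = R_prev, so the iteration has converged (response time = 7).

7


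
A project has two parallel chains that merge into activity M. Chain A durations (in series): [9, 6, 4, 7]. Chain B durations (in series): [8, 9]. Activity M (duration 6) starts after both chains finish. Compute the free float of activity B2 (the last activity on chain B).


ES(B2) = sum of predecessors on chain B = 8
EF(B2) = ES + duration = 8 + 9 = 17
Successor of B2 is M. ES(M) = max(sum(A), sum(B)) = max(26, 17) = 26
Free float = ES(successor) - EF(current) = 26 - 17 = 9

9


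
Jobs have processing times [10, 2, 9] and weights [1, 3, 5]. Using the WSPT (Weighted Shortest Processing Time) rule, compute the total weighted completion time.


Compute p/w ratios and sort ascending (WSPT): [(2, 3), (9, 5), (10, 1)]
Compute weighted completion times:
  Job (p=2,w=3): C=2, w*C=3*2=6
  Job (p=9,w=5): C=11, w*C=5*11=55
  Job (p=10,w=1): C=21, w*C=1*21=21
Total weighted completion time = 82

82


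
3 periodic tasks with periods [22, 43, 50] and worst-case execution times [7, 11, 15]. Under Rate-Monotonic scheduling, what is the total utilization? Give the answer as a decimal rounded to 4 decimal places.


Compute individual utilizations (exact fractions):
  Task 1: C/T = 7/22 (approx. 0.3182)
  Task 2: C/T = 11/43 (approx. 0.2558)
  Task 3: C/T = 15/50 = 3/10 (approx. 0.3)
Total utilization U = 7/22 + 11/43 + 3/10 = 2067/2365
Rounded to 4 decimal places: U = 0.8740
RM (Liu & Layland) bound for 3 tasks = 0.779763; compare with U = 2067/2365 (approx. 0.873996)
bound < U <= 1, so the RM sufficient condition is not met (inconclusive; an exact test such as response-time analysis is needed).

0.8740


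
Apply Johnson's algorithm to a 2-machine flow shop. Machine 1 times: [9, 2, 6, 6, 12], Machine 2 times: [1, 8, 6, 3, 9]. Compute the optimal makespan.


Apply Johnson's rule:
  Group 1 (a <= b): [(2, 2, 8), (3, 6, 6)]
  Group 2 (a > b): [(5, 12, 9), (4, 6, 3), (1, 9, 1)]
Optimal job order: [2, 3, 5, 4, 1]
Schedule:
  Job 2: M1 done at 2, M2 done at 10
  Job 3: M1 done at 8, M2 done at 16
  Job 5: M1 done at 20, M2 done at 29
  Job 4: M1 done at 26, M2 done at 32
  Job 1: M1 done at 35, M2 done at 36
Makespan = 36

36


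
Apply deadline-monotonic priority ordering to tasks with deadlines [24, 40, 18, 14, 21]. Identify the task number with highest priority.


Sort tasks by relative deadline (ascending):
  Task 4: deadline = 14
  Task 3: deadline = 18
  Task 5: deadline = 21
  Task 1: deadline = 24
  Task 2: deadline = 40
Priority order (highest first): [4, 3, 5, 1, 2]
Highest priority task = 4

4


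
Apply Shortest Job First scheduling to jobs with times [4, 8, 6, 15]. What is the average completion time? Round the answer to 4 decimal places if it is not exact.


SJF order (ascending): [4, 6, 8, 15]
Completion times:
  Job 1: burst=4, C=4
  Job 2: burst=6, C=10
  Job 3: burst=8, C=18
  Job 4: burst=15, C=33
Average completion = 65/4 = 16.25

16.25


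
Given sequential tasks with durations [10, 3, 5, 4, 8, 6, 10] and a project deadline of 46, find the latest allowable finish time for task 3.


LF(activity 3) = deadline - sum of successor durations
Successors: activities 4 through 7 with durations [4, 8, 6, 10]
Sum of successor durations = 28
LF = 46 - 28 = 18

18


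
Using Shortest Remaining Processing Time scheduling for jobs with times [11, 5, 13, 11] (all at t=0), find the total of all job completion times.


Since all jobs arrive at t=0, SRPT equals SPT ordering.
SPT order: [5, 11, 11, 13]
Completion times:
  Job 1: p=5, C=5
  Job 2: p=11, C=16
  Job 3: p=11, C=27
  Job 4: p=13, C=40
Total completion time = 5 + 16 + 27 + 40 = 88

88


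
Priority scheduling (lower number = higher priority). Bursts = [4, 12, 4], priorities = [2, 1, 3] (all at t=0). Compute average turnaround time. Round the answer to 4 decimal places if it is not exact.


Sort by priority (ascending = highest first):
Order: [(1, 12), (2, 4), (3, 4)]
Completion times:
  Priority 1, burst=12, C=12
  Priority 2, burst=4, C=16
  Priority 3, burst=4, C=20
Average turnaround = 48/3 = 16.0

16.0


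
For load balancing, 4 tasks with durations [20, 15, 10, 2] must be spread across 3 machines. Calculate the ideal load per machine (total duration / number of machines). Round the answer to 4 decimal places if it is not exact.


Total processing time = 20 + 15 + 10 + 2 = 47
Number of machines = 3
Ideal balanced load = 47 / 3 = 15.6667

15.6667


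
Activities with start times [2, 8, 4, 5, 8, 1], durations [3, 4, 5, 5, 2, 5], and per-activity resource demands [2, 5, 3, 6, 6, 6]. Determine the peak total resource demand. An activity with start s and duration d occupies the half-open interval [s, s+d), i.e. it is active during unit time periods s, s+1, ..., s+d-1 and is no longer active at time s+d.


Each activity i is active on [start_i, start_i + duration_i).
Compute total resource usage per time slot:
  t=0: active resources = [], total = 0
  t=1: active resources = [6], total = 6
  t=2: active resources = [2, 6], total = 8
  t=3: active resources = [2, 6], total = 8
  t=4: active resources = [2, 3, 6], total = 11
  t=5: active resources = [3, 6, 6], total = 15
  t=6: active resources = [3, 6], total = 9
  t=7: active resources = [3, 6], total = 9
  t=8: active resources = [5, 3, 6, 6], total = 20
  t=9: active resources = [5, 6, 6], total = 17
  t=10: active resources = [5], total = 5
  t=11: active resources = [5], total = 5
Peak resource demand = 20

20


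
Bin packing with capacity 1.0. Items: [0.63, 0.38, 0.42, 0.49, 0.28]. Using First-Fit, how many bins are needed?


Place items sequentially using First-Fit:
  Item 0.63 -> new Bin 1
  Item 0.38 -> new Bin 2
  Item 0.42 -> Bin 2 (now 0.8)
  Item 0.49 -> new Bin 3
  Item 0.28 -> Bin 1 (now 0.91)
Total bins used = 3

3


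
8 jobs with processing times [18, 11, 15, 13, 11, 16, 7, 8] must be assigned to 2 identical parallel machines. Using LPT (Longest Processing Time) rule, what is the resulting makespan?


Sort jobs in decreasing order (LPT): [18, 16, 15, 13, 11, 11, 8, 7]
Assign each job to the least loaded machine:
  Machine 1: jobs [18, 13, 11, 8], load = 50
  Machine 2: jobs [16, 15, 11, 7], load = 49
Makespan = max load = 50

50


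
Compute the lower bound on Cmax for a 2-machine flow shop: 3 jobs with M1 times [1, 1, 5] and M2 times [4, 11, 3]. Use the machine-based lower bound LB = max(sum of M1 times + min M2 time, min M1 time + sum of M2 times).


LB1 = sum(M1 times) + min(M2 times) = 7 + 3 = 10
LB2 = min(M1 times) + sum(M2 times) = 1 + 18 = 19
Lower bound = max(LB1, LB2) = max(10, 19) = 19

19


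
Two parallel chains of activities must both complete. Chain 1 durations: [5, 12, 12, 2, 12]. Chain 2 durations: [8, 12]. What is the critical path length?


Path A total = 5 + 12 + 12 + 2 + 12 = 43
Path B total = 8 + 12 = 20
Critical path = longest path = max(43, 20) = 43

43


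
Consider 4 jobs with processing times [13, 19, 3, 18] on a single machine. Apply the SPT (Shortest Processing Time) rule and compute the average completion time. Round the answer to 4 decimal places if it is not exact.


Sort jobs by processing time (SPT order): [3, 13, 18, 19]
Compute completion times sequentially:
  Job 1: processing = 3, completes at 3
  Job 2: processing = 13, completes at 16
  Job 3: processing = 18, completes at 34
  Job 4: processing = 19, completes at 53
Sum of completion times = 106
Average completion time = 106/4 = 26.5

26.5


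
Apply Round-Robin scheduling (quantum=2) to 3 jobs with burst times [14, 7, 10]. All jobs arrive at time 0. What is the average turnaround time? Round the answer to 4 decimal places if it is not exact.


Time quantum = 2
Execution trace:
  J1 runs 2 units, time = 2
  J2 runs 2 units, time = 4
  J3 runs 2 units, time = 6
  J1 runs 2 units, time = 8
  J2 runs 2 units, time = 10
  J3 runs 2 units, time = 12
  J1 runs 2 units, time = 14
  J2 runs 2 units, time = 16
  J3 runs 2 units, time = 18
  J1 runs 2 units, time = 20
  J2 runs 1 units, time = 21
  J3 runs 2 units, time = 23
  J1 runs 2 units, time = 25
  J3 runs 2 units, time = 27
  J1 runs 2 units, time = 29
  J1 runs 2 units, time = 31
Finish times: [31, 21, 27]
Average turnaround = 79/3 = 26.3333

26.3333


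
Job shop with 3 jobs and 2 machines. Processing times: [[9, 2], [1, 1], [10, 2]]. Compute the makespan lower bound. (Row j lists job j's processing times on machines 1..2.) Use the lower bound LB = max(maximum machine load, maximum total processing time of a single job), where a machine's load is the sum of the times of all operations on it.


Machine loads:
  Machine 1: 9 + 1 + 10 = 20
  Machine 2: 2 + 1 + 2 = 5
Max machine load = 20
Job totals:
  Job 1: 11
  Job 2: 2
  Job 3: 12
Max job total = 12
Lower bound = max(20, 12) = 20

20


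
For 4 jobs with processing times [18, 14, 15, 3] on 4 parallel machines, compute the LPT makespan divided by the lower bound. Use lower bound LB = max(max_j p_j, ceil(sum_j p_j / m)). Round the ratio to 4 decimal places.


LPT order: [18, 15, 14, 3]
Machine loads after assignment: [18, 15, 14, 3]
LPT makespan = 18
Lower bound = max(max_job, ceil(total/4)) = max(18, 13) = 18
Ratio = 18 / 18 = 1.0

1.0


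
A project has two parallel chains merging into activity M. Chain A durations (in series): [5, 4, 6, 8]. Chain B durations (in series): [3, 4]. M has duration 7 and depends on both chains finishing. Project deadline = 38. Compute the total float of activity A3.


Forward pass: ES(A3) = sum of predecessors on chain A = 9
EF = ES + duration = 9 + 6 = 15
Backward pass: LF(M) = deadline = 38; LS(M) = 38 - 7 = 31
LF(A3) = LS(M) - sum(successors on chain A) = 31 - 8 = 23
LS = LF - duration = 23 - 6 = 17
Total float = LS - ES = 17 - 9 = 8

8


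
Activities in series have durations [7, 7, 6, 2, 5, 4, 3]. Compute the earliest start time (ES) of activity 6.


Activity 6 starts after activities 1 through 5 complete.
Predecessor durations: [7, 7, 6, 2, 5]
ES = 7 + 7 + 6 + 2 + 5 = 27

27


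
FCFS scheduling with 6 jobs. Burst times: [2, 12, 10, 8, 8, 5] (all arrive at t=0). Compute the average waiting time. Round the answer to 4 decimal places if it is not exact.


FCFS order (as given): [2, 12, 10, 8, 8, 5]
Waiting times:
  Job 1: wait = 0
  Job 2: wait = 2
  Job 3: wait = 14
  Job 4: wait = 24
  Job 5: wait = 32
  Job 6: wait = 40
Sum of waiting times = 112
Average waiting time = 112/6 = 18.6667

18.6667


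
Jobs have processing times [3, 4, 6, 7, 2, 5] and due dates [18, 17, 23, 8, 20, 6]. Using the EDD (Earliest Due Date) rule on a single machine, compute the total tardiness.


Sort by due date (EDD order): [(5, 6), (7, 8), (4, 17), (3, 18), (2, 20), (6, 23)]
Compute completion times and tardiness:
  Job 1: p=5, d=6, C=5, tardiness=max(0,5-6)=0
  Job 2: p=7, d=8, C=12, tardiness=max(0,12-8)=4
  Job 3: p=4, d=17, C=16, tardiness=max(0,16-17)=0
  Job 4: p=3, d=18, C=19, tardiness=max(0,19-18)=1
  Job 5: p=2, d=20, C=21, tardiness=max(0,21-20)=1
  Job 6: p=6, d=23, C=27, tardiness=max(0,27-23)=4
Total tardiness = 10

10


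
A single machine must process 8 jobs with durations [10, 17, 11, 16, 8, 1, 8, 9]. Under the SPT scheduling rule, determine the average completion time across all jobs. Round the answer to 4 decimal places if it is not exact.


Sort jobs by processing time (SPT order): [1, 8, 8, 9, 10, 11, 16, 17]
Compute completion times sequentially:
  Job 1: processing = 1, completes at 1
  Job 2: processing = 8, completes at 9
  Job 3: processing = 8, completes at 17
  Job 4: processing = 9, completes at 26
  Job 5: processing = 10, completes at 36
  Job 6: processing = 11, completes at 47
  Job 7: processing = 16, completes at 63
  Job 8: processing = 17, completes at 80
Sum of completion times = 279
Average completion time = 279/8 = 34.875

34.875


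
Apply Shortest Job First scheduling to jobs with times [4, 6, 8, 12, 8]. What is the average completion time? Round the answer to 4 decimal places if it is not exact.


SJF order (ascending): [4, 6, 8, 8, 12]
Completion times:
  Job 1: burst=4, C=4
  Job 2: burst=6, C=10
  Job 3: burst=8, C=18
  Job 4: burst=8, C=26
  Job 5: burst=12, C=38
Average completion = 96/5 = 19.2

19.2


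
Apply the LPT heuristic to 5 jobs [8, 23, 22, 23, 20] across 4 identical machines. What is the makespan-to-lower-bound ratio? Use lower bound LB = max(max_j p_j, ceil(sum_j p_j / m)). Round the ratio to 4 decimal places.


LPT order: [23, 23, 22, 20, 8]
Machine loads after assignment: [23, 23, 22, 28]
LPT makespan = 28
Lower bound = max(max_job, ceil(total/4)) = max(23, 24) = 24
Ratio = 28 / 24 = 1.1667

1.1667


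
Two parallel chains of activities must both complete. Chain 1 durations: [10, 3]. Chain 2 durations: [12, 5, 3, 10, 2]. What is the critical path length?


Path A total = 10 + 3 = 13
Path B total = 12 + 5 + 3 + 10 + 2 = 32
Critical path = longest path = max(13, 32) = 32

32


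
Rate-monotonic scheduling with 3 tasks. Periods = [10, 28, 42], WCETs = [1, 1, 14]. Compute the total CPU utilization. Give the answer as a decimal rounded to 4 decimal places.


Compute individual utilizations (exact fractions):
  Task 1: C/T = 1/10 (approx. 0.1)
  Task 2: C/T = 1/28 (approx. 0.0357)
  Task 3: C/T = 14/42 = 1/3 (approx. 0.3333)
Total utilization U = 1/10 + 1/28 + 1/3 = 197/420
Rounded to 4 decimal places: U = 0.4690
RM (Liu & Layland) bound for 3 tasks = 0.779763; compare with U = 197/420 (approx. 0.469048)
U <= bound, so schedulable by RM sufficient condition.

0.4690


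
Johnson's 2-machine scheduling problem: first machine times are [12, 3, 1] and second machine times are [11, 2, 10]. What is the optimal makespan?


Apply Johnson's rule:
  Group 1 (a <= b): [(3, 1, 10)]
  Group 2 (a > b): [(1, 12, 11), (2, 3, 2)]
Optimal job order: [3, 1, 2]
Schedule:
  Job 3: M1 done at 1, M2 done at 11
  Job 1: M1 done at 13, M2 done at 24
  Job 2: M1 done at 16, M2 done at 26
Makespan = 26

26


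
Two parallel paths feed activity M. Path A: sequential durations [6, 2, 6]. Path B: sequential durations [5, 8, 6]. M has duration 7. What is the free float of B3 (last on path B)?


ES(B3) = sum of predecessors on chain B = 13
EF(B3) = ES + duration = 13 + 6 = 19
Successor of B3 is M. ES(M) = max(sum(A), sum(B)) = max(14, 19) = 19
Free float = ES(successor) - EF(current) = 19 - 19 = 0

0


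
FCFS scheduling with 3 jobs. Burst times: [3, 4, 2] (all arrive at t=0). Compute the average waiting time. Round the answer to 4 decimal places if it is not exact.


FCFS order (as given): [3, 4, 2]
Waiting times:
  Job 1: wait = 0
  Job 2: wait = 3
  Job 3: wait = 7
Sum of waiting times = 10
Average waiting time = 10/3 = 3.3333

3.3333


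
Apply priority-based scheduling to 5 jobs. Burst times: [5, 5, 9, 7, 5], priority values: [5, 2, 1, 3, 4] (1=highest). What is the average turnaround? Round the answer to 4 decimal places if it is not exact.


Sort by priority (ascending = highest first):
Order: [(1, 9), (2, 5), (3, 7), (4, 5), (5, 5)]
Completion times:
  Priority 1, burst=9, C=9
  Priority 2, burst=5, C=14
  Priority 3, burst=7, C=21
  Priority 4, burst=5, C=26
  Priority 5, burst=5, C=31
Average turnaround = 101/5 = 20.2

20.2


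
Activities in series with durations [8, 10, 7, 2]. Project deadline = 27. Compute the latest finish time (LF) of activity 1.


LF(activity 1) = deadline - sum of successor durations
Successors: activities 2 through 4 with durations [10, 7, 2]
Sum of successor durations = 19
LF = 27 - 19 = 8

8


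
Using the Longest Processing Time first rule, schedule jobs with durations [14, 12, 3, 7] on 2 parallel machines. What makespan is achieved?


Sort jobs in decreasing order (LPT): [14, 12, 7, 3]
Assign each job to the least loaded machine:
  Machine 1: jobs [14, 3], load = 17
  Machine 2: jobs [12, 7], load = 19
Makespan = max load = 19

19


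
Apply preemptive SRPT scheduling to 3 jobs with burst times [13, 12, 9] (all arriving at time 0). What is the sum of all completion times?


Since all jobs arrive at t=0, SRPT equals SPT ordering.
SPT order: [9, 12, 13]
Completion times:
  Job 1: p=9, C=9
  Job 2: p=12, C=21
  Job 3: p=13, C=34
Total completion time = 9 + 21 + 34 = 64

64


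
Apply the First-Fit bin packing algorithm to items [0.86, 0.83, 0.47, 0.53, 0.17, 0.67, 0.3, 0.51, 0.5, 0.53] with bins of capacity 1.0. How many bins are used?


Place items sequentially using First-Fit:
  Item 0.86 -> new Bin 1
  Item 0.83 -> new Bin 2
  Item 0.47 -> new Bin 3
  Item 0.53 -> Bin 3 (now 1.0)
  Item 0.17 -> Bin 2 (now 1.0)
  Item 0.67 -> new Bin 4
  Item 0.3 -> Bin 4 (now 0.97)
  Item 0.51 -> new Bin 5
  Item 0.5 -> new Bin 6
  Item 0.53 -> new Bin 7
Total bins used = 7

7


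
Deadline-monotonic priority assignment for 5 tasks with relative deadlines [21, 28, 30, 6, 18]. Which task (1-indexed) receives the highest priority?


Sort tasks by relative deadline (ascending):
  Task 4: deadline = 6
  Task 5: deadline = 18
  Task 1: deadline = 21
  Task 2: deadline = 28
  Task 3: deadline = 30
Priority order (highest first): [4, 5, 1, 2, 3]
Highest priority task = 4

4


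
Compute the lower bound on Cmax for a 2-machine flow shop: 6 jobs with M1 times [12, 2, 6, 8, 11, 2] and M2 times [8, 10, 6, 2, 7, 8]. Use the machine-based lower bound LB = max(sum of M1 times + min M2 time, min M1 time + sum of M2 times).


LB1 = sum(M1 times) + min(M2 times) = 41 + 2 = 43
LB2 = min(M1 times) + sum(M2 times) = 2 + 41 = 43
Lower bound = max(LB1, LB2) = max(43, 43) = 43

43


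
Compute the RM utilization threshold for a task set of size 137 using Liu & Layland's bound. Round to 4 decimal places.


Compute 2^(1/137) = 1.0050722892
Subtract 1: 1.0050722892 - 1 = 0.0050722892
Multiply by n: 137 * 0.0050722892 = 0.6949036204
Round to 4 dp: 0.6949

0.6949


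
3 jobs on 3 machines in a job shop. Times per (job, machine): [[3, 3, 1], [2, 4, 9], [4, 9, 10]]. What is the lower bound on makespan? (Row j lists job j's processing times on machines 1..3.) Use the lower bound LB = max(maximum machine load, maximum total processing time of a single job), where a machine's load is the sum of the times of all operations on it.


Machine loads:
  Machine 1: 3 + 2 + 4 = 9
  Machine 2: 3 + 4 + 9 = 16
  Machine 3: 1 + 9 + 10 = 20
Max machine load = 20
Job totals:
  Job 1: 7
  Job 2: 15
  Job 3: 23
Max job total = 23
Lower bound = max(20, 23) = 23

23


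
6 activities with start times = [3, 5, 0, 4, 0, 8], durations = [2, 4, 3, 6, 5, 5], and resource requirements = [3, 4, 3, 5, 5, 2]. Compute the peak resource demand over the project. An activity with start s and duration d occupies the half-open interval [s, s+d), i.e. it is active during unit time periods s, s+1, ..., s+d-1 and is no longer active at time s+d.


Each activity i is active on [start_i, start_i + duration_i).
Compute total resource usage per time slot:
  t=0: active resources = [3, 5], total = 8
  t=1: active resources = [3, 5], total = 8
  t=2: active resources = [3, 5], total = 8
  t=3: active resources = [3, 5], total = 8
  t=4: active resources = [3, 5, 5], total = 13
  t=5: active resources = [4, 5], total = 9
  t=6: active resources = [4, 5], total = 9
  t=7: active resources = [4, 5], total = 9
  t=8: active resources = [4, 5, 2], total = 11
  t=9: active resources = [5, 2], total = 7
  t=10: active resources = [2], total = 2
  t=11: active resources = [2], total = 2
  t=12: active resources = [2], total = 2
Peak resource demand = 13

13


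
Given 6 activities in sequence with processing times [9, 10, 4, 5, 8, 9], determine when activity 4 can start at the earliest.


Activity 4 starts after activities 1 through 3 complete.
Predecessor durations: [9, 10, 4]
ES = 9 + 10 + 4 = 23

23


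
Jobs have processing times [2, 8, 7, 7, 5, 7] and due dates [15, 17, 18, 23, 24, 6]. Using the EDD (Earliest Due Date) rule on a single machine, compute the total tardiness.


Sort by due date (EDD order): [(7, 6), (2, 15), (8, 17), (7, 18), (7, 23), (5, 24)]
Compute completion times and tardiness:
  Job 1: p=7, d=6, C=7, tardiness=max(0,7-6)=1
  Job 2: p=2, d=15, C=9, tardiness=max(0,9-15)=0
  Job 3: p=8, d=17, C=17, tardiness=max(0,17-17)=0
  Job 4: p=7, d=18, C=24, tardiness=max(0,24-18)=6
  Job 5: p=7, d=23, C=31, tardiness=max(0,31-23)=8
  Job 6: p=5, d=24, C=36, tardiness=max(0,36-24)=12
Total tardiness = 27

27


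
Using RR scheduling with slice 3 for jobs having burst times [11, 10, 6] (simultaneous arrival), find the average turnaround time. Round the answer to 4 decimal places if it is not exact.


Time quantum = 3
Execution trace:
  J1 runs 3 units, time = 3
  J2 runs 3 units, time = 6
  J3 runs 3 units, time = 9
  J1 runs 3 units, time = 12
  J2 runs 3 units, time = 15
  J3 runs 3 units, time = 18
  J1 runs 3 units, time = 21
  J2 runs 3 units, time = 24
  J1 runs 2 units, time = 26
  J2 runs 1 units, time = 27
Finish times: [26, 27, 18]
Average turnaround = 71/3 = 23.6667

23.6667


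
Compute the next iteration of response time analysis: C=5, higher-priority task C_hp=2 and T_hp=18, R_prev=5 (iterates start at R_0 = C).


R_next = C + ceil(R_prev / T_hp) * C_hp
ceil(5 / 18) = ceil(0.2778) = 1
Interference = 1 * 2 = 2
R_next = 5 + 2 = 7

7


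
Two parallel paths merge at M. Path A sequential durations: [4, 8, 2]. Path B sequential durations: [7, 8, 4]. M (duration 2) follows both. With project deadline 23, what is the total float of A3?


Forward pass: ES(A3) = sum of predecessors on chain A = 12
EF = ES + duration = 12 + 2 = 14
Backward pass: LF(M) = deadline = 23; LS(M) = 23 - 2 = 21
LF(A3) = LS(M) - sum(successors on chain A) = 21 - 0 = 21
LS = LF - duration = 21 - 2 = 19
Total float = LS - ES = 19 - 12 = 7

7


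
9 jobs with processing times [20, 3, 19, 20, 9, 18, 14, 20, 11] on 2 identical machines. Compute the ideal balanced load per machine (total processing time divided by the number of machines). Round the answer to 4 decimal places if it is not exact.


Total processing time = 20 + 3 + 19 + 20 + 9 + 18 + 14 + 20 + 11 = 134
Number of machines = 2
Ideal balanced load = 134 / 2 = 67.0

67.0


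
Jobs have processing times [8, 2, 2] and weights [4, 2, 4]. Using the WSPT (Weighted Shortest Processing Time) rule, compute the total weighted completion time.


Compute p/w ratios and sort ascending (WSPT): [(2, 4), (2, 2), (8, 4)]
Compute weighted completion times:
  Job (p=2,w=4): C=2, w*C=4*2=8
  Job (p=2,w=2): C=4, w*C=2*4=8
  Job (p=8,w=4): C=12, w*C=4*12=48
Total weighted completion time = 64

64


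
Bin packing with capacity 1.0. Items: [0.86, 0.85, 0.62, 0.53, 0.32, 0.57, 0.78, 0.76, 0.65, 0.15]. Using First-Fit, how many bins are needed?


Place items sequentially using First-Fit:
  Item 0.86 -> new Bin 1
  Item 0.85 -> new Bin 2
  Item 0.62 -> new Bin 3
  Item 0.53 -> new Bin 4
  Item 0.32 -> Bin 3 (now 0.94)
  Item 0.57 -> new Bin 5
  Item 0.78 -> new Bin 6
  Item 0.76 -> new Bin 7
  Item 0.65 -> new Bin 8
  Item 0.15 -> Bin 2 (now 1.0)
Total bins used = 8

8


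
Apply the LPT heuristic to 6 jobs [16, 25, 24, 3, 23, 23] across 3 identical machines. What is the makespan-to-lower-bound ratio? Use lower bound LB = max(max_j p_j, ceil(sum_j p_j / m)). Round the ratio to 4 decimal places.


LPT order: [25, 24, 23, 23, 16, 3]
Machine loads after assignment: [28, 40, 46]
LPT makespan = 46
Lower bound = max(max_job, ceil(total/3)) = max(25, 38) = 38
Ratio = 46 / 38 = 1.2105

1.2105


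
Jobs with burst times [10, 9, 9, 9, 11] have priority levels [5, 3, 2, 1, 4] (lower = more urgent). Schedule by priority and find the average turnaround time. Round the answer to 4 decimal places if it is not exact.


Sort by priority (ascending = highest first):
Order: [(1, 9), (2, 9), (3, 9), (4, 11), (5, 10)]
Completion times:
  Priority 1, burst=9, C=9
  Priority 2, burst=9, C=18
  Priority 3, burst=9, C=27
  Priority 4, burst=11, C=38
  Priority 5, burst=10, C=48
Average turnaround = 140/5 = 28.0

28.0


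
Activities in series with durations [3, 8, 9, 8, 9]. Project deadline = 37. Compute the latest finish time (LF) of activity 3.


LF(activity 3) = deadline - sum of successor durations
Successors: activities 4 through 5 with durations [8, 9]
Sum of successor durations = 17
LF = 37 - 17 = 20

20


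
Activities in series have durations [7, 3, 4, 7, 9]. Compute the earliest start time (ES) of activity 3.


Activity 3 starts after activities 1 through 2 complete.
Predecessor durations: [7, 3]
ES = 7 + 3 = 10

10


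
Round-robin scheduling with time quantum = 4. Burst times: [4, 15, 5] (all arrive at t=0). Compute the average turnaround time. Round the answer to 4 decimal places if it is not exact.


Time quantum = 4
Execution trace:
  J1 runs 4 units, time = 4
  J2 runs 4 units, time = 8
  J3 runs 4 units, time = 12
  J2 runs 4 units, time = 16
  J3 runs 1 units, time = 17
  J2 runs 4 units, time = 21
  J2 runs 3 units, time = 24
Finish times: [4, 24, 17]
Average turnaround = 45/3 = 15.0

15.0


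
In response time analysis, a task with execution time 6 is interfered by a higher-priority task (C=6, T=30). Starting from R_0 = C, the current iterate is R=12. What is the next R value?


R_next = C + ceil(R_prev / T_hp) * C_hp
ceil(12 / 30) = ceil(0.4) = 1
Interference = 1 * 6 = 6
R_next = 6 + 6 = 12
R_next = R_prev, so the iteration has converged (response time = 12).

12


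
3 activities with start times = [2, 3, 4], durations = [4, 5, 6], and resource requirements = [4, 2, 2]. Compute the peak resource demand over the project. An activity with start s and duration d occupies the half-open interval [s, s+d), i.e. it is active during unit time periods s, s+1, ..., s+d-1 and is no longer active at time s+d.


Each activity i is active on [start_i, start_i + duration_i).
Compute total resource usage per time slot:
  t=0: active resources = [], total = 0
  t=1: active resources = [], total = 0
  t=2: active resources = [4], total = 4
  t=3: active resources = [4, 2], total = 6
  t=4: active resources = [4, 2, 2], total = 8
  t=5: active resources = [4, 2, 2], total = 8
  t=6: active resources = [2, 2], total = 4
  t=7: active resources = [2, 2], total = 4
  t=8: active resources = [2], total = 2
  t=9: active resources = [2], total = 2
Peak resource demand = 8

8


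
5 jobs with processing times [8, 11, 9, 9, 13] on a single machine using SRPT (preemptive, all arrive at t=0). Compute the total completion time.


Since all jobs arrive at t=0, SRPT equals SPT ordering.
SPT order: [8, 9, 9, 11, 13]
Completion times:
  Job 1: p=8, C=8
  Job 2: p=9, C=17
  Job 3: p=9, C=26
  Job 4: p=11, C=37
  Job 5: p=13, C=50
Total completion time = 8 + 17 + 26 + 37 + 50 = 138

138


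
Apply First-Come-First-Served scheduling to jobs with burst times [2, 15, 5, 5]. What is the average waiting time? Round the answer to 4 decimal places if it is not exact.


FCFS order (as given): [2, 15, 5, 5]
Waiting times:
  Job 1: wait = 0
  Job 2: wait = 2
  Job 3: wait = 17
  Job 4: wait = 22
Sum of waiting times = 41
Average waiting time = 41/4 = 10.25

10.25


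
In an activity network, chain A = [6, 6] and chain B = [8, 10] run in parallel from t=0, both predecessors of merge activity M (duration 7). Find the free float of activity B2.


ES(B2) = sum of predecessors on chain B = 8
EF(B2) = ES + duration = 8 + 10 = 18
Successor of B2 is M. ES(M) = max(sum(A), sum(B)) = max(12, 18) = 18
Free float = ES(successor) - EF(current) = 18 - 18 = 0

0


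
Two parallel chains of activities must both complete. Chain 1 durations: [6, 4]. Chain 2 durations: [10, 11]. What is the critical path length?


Path A total = 6 + 4 = 10
Path B total = 10 + 11 = 21
Critical path = longest path = max(10, 21) = 21

21


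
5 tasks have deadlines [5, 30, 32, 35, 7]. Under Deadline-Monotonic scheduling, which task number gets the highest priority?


Sort tasks by relative deadline (ascending):
  Task 1: deadline = 5
  Task 5: deadline = 7
  Task 2: deadline = 30
  Task 3: deadline = 32
  Task 4: deadline = 35
Priority order (highest first): [1, 5, 2, 3, 4]
Highest priority task = 1

1


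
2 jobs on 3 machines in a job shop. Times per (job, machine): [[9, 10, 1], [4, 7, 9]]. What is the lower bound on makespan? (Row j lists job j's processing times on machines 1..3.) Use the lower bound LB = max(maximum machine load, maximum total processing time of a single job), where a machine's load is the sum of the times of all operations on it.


Machine loads:
  Machine 1: 9 + 4 = 13
  Machine 2: 10 + 7 = 17
  Machine 3: 1 + 9 = 10
Max machine load = 17
Job totals:
  Job 1: 20
  Job 2: 20
Max job total = 20
Lower bound = max(17, 20) = 20

20


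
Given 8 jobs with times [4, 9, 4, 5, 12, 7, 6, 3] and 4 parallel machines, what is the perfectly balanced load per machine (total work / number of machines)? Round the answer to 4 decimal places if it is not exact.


Total processing time = 4 + 9 + 4 + 5 + 12 + 7 + 6 + 3 = 50
Number of machines = 4
Ideal balanced load = 50 / 4 = 12.5

12.5
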